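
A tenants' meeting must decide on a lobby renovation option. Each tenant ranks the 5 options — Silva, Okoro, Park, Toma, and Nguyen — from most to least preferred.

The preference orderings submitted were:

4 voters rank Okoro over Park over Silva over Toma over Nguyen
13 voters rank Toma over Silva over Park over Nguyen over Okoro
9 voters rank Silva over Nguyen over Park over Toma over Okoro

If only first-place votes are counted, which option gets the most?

Toma

First-place vote totals:
  Silva: 9
  Okoro: 4
  Park: 0
  Toma: 13
  Nguyen: 0
Toma has the most first-place votes.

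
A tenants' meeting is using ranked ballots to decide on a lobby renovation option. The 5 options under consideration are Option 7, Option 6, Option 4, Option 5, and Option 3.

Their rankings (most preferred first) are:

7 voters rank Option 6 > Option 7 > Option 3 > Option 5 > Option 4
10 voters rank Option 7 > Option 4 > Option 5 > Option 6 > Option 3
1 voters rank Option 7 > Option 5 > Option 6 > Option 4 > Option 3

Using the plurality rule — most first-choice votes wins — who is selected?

Option 7

First-place vote totals:
  Option 7: 11
  Option 6: 7
  Option 4: 0
  Option 5: 0
  Option 3: 0
Option 7 has the most first-place votes.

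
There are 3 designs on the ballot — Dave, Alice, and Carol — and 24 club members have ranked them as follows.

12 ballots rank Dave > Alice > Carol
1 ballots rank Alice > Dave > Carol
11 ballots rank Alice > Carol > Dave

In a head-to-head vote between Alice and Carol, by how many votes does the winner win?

Ballots ranking Alice above Carol: 12+1+11 = 24.
Ballots ranking Carol above Alice: 0.
Alice wins 24–0, a margin of 24.

24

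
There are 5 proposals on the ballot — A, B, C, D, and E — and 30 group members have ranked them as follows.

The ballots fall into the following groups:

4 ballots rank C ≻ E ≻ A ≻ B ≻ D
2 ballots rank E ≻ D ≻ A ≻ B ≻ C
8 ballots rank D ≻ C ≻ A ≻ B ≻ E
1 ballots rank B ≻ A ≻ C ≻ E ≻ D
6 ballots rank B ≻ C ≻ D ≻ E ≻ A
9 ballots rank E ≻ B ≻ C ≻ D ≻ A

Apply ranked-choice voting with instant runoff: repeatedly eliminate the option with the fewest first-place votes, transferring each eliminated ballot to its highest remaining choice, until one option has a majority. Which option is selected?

E

Round 1: E 11, D 8, B 7, C 4, A 0. A has the fewest and is eliminated.
Round 2: E 11, D 8, B 7, C 4. C has the fewest and is eliminated.
Round 3: E 15, D 8, B 7. B has the fewest and is eliminated.
Round 4: E 16, D 14. E has a majority.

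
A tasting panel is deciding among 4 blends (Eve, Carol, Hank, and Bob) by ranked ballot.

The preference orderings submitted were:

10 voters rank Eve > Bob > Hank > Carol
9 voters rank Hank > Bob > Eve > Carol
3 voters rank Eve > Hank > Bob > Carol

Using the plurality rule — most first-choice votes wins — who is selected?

First-place vote totals:
  Eve: 13
  Carol: 0
  Hank: 9
  Bob: 0
Eve has the most first-place votes.

Eve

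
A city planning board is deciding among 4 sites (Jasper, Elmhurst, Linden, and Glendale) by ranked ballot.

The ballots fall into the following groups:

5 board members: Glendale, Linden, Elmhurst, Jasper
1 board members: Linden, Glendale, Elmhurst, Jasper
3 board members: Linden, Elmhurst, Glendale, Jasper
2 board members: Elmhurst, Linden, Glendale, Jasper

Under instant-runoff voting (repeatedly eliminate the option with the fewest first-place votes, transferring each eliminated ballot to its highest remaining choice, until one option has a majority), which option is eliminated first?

Round 1: Glendale 5, Linden 4, Elmhurst 2, Jasper 0. Jasper has the fewest and is eliminated.
Round 2: Glendale 5, Linden 4, Elmhurst 2. Elmhurst has the fewest and is eliminated.
Round 3: Linden 6, Glendale 5. Linden has a majority.

Jasper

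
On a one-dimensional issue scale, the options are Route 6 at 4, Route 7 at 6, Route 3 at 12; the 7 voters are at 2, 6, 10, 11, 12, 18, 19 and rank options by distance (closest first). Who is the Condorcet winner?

Route 3

With single-peaked preferences on a line, the Condorcet winner is the candidate closest to the median voter.
The median voter (position 11) is closest to Route 3 at 12.
Check: Route 3 vs Route 7 — voters closer to Route 3: 5 of 7.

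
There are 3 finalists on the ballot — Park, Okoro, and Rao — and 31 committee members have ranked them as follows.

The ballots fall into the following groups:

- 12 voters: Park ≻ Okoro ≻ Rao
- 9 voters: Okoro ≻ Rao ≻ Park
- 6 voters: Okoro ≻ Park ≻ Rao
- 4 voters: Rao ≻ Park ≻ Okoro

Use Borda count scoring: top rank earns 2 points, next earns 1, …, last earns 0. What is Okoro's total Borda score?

Borda scores:
  Park: 12·2 + 9·0 + 6·1 + 4·1 = 34
  Okoro: 12·1 + 9·2 + 6·2 + 4·0 = 42
  Rao: 12·0 + 9·1 + 6·0 + 4·2 = 17

42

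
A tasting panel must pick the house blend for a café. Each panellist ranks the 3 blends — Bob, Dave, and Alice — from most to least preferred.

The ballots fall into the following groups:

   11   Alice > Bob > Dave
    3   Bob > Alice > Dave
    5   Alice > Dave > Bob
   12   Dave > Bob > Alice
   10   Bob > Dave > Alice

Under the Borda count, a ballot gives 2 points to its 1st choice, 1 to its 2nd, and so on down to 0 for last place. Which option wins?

Bob

Borda scores:
  Bob: 11·1 + 3·2 + 5·0 + 12·1 + 10·2 = 49
  Dave: 11·0 + 3·0 + 5·1 + 12·2 + 10·1 = 39
  Alice: 11·2 + 3·1 + 5·2 + 12·0 + 10·0 = 35
Bob has the highest total.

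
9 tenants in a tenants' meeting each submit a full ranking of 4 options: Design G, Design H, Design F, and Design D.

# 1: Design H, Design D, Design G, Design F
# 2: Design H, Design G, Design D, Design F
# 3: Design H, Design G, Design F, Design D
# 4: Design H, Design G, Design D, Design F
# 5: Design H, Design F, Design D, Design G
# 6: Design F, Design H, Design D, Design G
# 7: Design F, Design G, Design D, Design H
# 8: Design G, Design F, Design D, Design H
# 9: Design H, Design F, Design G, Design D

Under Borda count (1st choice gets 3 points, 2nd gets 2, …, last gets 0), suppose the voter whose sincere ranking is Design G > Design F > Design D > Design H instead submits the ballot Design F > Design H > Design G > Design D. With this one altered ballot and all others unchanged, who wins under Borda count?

Design H

Borda totals with the altered ballot: Design G 11, Design H 22, Design F 14, Design D 7.
The winner is unchanged: still Design H.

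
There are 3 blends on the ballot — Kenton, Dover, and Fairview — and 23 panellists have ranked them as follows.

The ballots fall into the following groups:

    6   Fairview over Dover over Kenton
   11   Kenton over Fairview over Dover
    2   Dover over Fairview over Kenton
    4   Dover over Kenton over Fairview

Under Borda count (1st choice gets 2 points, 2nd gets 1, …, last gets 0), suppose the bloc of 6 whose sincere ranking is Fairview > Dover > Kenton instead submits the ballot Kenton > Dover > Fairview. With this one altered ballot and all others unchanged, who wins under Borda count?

Kenton

Borda totals with the altered ballot: Kenton 38, Dover 18, Fairview 13.
The winner is unchanged: still Kenton.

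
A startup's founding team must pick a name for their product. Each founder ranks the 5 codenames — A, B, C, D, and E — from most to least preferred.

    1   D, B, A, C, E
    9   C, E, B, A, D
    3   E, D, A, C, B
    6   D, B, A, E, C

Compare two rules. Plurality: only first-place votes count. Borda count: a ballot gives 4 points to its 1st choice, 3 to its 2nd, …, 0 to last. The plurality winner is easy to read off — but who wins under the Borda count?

E

Plurality first-place counts: A 0, B 0, C 9, D 7, E 3 → C.
Borda totals: A 29, B 39, C 40, D 37, E 45 → E.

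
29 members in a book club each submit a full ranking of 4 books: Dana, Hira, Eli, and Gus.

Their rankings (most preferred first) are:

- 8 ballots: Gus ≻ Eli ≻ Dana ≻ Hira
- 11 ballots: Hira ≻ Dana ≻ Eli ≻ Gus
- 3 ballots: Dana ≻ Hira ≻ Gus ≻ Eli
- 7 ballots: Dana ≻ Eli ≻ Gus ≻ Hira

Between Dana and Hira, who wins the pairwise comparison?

Ballots ranking Dana above Hira: 8+3+7 = 18.
Ballots ranking Hira above Dana: 11.
Dana wins the head-to-head, 18–11.

Dana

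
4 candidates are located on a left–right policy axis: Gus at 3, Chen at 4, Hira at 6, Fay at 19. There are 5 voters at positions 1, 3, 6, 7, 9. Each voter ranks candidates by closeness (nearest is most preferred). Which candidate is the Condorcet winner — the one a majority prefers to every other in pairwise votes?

With single-peaked preferences on a line, the Condorcet winner is the candidate closest to the median voter.
The median voter (position 6) is closest to Hira at 6.
Check: Hira vs Fay — voters closer to Hira: 5 of 5.

Hira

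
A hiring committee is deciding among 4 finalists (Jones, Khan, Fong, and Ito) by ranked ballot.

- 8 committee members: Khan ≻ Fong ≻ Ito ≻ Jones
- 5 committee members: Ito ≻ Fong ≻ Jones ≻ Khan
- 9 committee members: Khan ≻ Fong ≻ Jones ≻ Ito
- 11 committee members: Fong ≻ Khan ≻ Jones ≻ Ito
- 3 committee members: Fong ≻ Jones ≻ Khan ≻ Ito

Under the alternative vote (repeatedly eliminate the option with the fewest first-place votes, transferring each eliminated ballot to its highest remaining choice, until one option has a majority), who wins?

Fong

Round 1: Khan 17, Fong 14, Ito 5, Jones 0. Jones has the fewest and is eliminated.
Round 2: Khan 17, Fong 14, Ito 5. Ito has the fewest and is eliminated.
Round 3: Fong 19, Khan 17. Fong has a majority.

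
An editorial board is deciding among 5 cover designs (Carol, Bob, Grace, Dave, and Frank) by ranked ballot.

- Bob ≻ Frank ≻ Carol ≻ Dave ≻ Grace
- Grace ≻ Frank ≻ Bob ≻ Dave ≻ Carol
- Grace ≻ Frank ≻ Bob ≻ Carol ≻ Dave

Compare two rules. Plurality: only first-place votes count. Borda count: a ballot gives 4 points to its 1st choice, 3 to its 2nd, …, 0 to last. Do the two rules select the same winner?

No

Plurality first-place counts: Carol 0, Bob 1, Grace 2, Dave 0, Frank 0 → Grace.
Borda totals: Carol 3, Bob 8, Grace 8, Dave 2, Frank 9 → Frank.
The two rules disagree: plurality picks Grace, Borda picks Frank.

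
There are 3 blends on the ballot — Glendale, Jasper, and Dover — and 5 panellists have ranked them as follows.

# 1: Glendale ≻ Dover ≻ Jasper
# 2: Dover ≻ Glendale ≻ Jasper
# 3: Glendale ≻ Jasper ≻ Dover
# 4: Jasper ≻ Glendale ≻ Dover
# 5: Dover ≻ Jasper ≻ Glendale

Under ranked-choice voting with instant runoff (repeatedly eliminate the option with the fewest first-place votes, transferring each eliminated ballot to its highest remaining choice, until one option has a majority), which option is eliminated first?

Round 1: Glendale 2, Dover 2, Jasper 1. Jasper has the fewest and is eliminated.
Round 2: Glendale 3, Dover 2. Glendale has a majority.

Jasper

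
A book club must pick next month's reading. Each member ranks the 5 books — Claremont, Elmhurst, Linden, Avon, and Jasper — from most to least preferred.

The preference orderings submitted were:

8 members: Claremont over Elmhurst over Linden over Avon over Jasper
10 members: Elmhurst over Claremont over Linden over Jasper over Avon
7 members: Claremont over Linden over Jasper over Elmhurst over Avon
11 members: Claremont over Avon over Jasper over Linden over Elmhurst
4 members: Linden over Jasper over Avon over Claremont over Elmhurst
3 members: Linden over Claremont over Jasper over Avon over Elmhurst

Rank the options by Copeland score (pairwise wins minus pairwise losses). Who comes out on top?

Claremont

Pairwise results:
  Claremont vs Elmhurst: Claremont wins 33–10.
  Claremont vs Linden: Claremont wins 36–7.
  Claremont vs Avon: Claremont wins 39–4.
  Claremont vs Jasper: Claremont wins 39–4.
  Elmhurst vs Linden: Linden wins 25–18.
  Elmhurst vs Avon: Elmhurst wins 25–18.
  Elmhurst vs Jasper: Jasper wins 25–18.
  Linden vs Avon: Linden wins 32–11.
  Linden vs Jasper: Linden wins 32–11.
  Avon vs Jasper: Jasper wins 24–19.
Copeland scores (wins − losses):
  Claremont: 4 − 0 = 4
  Elmhurst: 1 − 3 = -2
  Linden: 3 − 1 = 2
  Avon: 0 − 4 = -4
  Jasper: 2 − 2 = 0
Claremont has the best Copeland score.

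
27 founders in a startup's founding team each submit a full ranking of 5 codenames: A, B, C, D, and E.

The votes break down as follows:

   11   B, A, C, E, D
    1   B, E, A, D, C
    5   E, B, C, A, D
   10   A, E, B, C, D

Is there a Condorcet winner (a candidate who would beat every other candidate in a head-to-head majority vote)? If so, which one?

There is no Condorcet winner

Head-to-head results (27 voters total):
A vs B: B wins 17–10.
A vs C: A wins 22–5.
A vs D: A wins 27–0.
A vs E: A wins 21–6.
B vs C: B wins 27–0.
B vs D: B wins 27–0.
B vs E: E wins 15–12.
C vs D: C wins 26–1.
C vs E: E wins 16–11.
D vs E: E wins 27–0.
No candidate beats all others: A beats E beats B beats A, a majority cycle.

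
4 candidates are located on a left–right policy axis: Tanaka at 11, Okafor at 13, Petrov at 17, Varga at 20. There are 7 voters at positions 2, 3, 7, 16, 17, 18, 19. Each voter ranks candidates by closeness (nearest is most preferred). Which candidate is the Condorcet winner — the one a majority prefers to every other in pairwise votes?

With single-peaked preferences on a line, the Condorcet winner is the candidate closest to the median voter.
The median voter (position 16) is closest to Petrov at 17.
Check: Petrov vs Tanaka — voters closer to Petrov: 4 of 7.

Petrov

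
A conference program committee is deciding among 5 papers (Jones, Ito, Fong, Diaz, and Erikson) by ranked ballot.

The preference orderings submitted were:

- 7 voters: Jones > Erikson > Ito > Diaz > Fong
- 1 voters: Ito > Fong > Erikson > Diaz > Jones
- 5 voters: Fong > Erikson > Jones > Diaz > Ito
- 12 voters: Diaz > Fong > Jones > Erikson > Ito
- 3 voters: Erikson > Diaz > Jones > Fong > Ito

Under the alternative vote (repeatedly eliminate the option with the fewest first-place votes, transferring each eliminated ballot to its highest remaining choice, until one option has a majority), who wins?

Diaz

Round 1: Diaz 12, Jones 7, Fong 5, Erikson 3, Ito 1. Ito has the fewest and is eliminated.
Round 2: Diaz 12, Jones 7, Fong 6, Erikson 3. Erikson has the fewest and is eliminated.
Round 3: Diaz 15, Jones 7, Fong 6. Diaz has a majority.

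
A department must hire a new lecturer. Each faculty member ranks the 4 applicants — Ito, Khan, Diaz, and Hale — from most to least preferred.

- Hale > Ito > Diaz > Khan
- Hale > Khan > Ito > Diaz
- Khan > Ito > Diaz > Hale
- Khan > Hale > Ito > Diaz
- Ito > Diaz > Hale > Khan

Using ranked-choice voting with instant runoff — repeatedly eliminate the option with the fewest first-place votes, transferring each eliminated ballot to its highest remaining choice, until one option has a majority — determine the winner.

Round 1: Khan 2, Hale 2, Ito 1, Diaz 0. Diaz has the fewest and is eliminated.
Round 2: Khan 2, Hale 2, Ito 1. Ito has the fewest and is eliminated.
Round 3: Hale 3, Khan 2. Hale has a majority.

Hale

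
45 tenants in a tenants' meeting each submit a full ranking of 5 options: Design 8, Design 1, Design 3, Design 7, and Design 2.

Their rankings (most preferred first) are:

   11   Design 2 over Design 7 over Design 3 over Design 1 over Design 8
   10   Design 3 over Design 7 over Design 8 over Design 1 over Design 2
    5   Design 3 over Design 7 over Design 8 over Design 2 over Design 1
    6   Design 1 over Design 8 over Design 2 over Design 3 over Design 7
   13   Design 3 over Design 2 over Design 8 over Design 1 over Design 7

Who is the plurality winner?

Design 3

First-place vote totals:
  Design 8: 0
  Design 1: 6
  Design 3: 28
  Design 7: 0
  Design 2: 11
Design 3 has the most first-place votes.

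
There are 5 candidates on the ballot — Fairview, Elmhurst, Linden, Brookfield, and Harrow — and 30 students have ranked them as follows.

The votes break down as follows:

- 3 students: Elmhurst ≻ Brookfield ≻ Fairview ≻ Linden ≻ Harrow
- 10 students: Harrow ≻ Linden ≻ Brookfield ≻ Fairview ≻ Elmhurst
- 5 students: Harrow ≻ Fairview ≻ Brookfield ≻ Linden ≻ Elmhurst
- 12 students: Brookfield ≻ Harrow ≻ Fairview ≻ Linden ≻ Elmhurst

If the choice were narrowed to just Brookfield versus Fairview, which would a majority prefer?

Ballots ranking Brookfield above Fairview: 3+10+12 = 25.
Ballots ranking Fairview above Brookfield: 5.
Brookfield wins the head-to-head, 25–5.

Brookfield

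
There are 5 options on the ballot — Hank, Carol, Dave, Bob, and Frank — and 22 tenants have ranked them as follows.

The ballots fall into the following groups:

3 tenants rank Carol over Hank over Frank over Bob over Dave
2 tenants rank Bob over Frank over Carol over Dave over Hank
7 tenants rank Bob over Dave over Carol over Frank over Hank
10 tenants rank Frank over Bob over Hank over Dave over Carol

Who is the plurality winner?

Frank

First-place vote totals:
  Hank: 0
  Carol: 3
  Dave: 0
  Bob: 9
  Frank: 10
Frank has the most first-place votes.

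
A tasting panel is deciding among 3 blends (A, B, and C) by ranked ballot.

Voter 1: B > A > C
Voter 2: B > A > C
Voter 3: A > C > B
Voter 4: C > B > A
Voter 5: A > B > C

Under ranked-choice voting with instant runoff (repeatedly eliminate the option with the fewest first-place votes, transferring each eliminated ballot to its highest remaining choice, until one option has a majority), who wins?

B

Round 1: A 2, B 2, C 1. C has the fewest and is eliminated.
Round 2: B 3, A 2. B has a majority.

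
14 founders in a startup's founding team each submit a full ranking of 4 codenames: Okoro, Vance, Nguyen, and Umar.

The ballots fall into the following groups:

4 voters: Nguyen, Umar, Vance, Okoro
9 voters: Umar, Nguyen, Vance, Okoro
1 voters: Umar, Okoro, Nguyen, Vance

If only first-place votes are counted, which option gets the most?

Umar

First-place vote totals:
  Okoro: 0
  Vance: 0
  Nguyen: 4
  Umar: 10
Umar has the most first-place votes.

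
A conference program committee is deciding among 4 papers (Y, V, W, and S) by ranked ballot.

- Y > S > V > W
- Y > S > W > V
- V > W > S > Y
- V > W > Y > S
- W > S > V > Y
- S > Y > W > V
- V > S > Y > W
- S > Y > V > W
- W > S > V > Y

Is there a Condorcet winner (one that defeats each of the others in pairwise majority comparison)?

Yes

Head-to-head results (9 voters total):
Y vs V: V wins 5–4.
Y vs W: Y wins 5–4.
Y vs S: S wins 6–3.
V vs W: V wins 5–4.
V vs S: S wins 6–3.
W vs S: S wins 5–4.
S beats each rival — Y (6–3), V (6–3), W (5–4) — so S is the Condorcet winner.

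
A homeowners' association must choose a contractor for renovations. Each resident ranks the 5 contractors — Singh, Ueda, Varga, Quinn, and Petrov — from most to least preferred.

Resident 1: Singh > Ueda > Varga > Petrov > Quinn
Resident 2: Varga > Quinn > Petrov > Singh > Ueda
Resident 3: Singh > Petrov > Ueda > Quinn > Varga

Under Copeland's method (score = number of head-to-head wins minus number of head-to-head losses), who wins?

Singh

Pairwise results:
  Singh vs Ueda: Singh wins 3–0.
  Singh vs Varga: Singh wins 2–1.
  Singh vs Quinn: Singh wins 2–1.
  Singh vs Petrov: Singh wins 2–1.
  Ueda vs Varga: Ueda wins 2–1.
  Ueda vs Quinn: Ueda wins 2–1.
  Ueda vs Petrov: Petrov wins 2–1.
  Varga vs Quinn: Varga wins 2–1.
  Varga vs Petrov: Varga wins 2–1.
  Quinn vs Petrov: Petrov wins 2–1.
Copeland scores (wins − losses):
  Singh: 4 − 0 = 4
  Ueda: 2 − 2 = 0
  Varga: 2 − 2 = 0
  Quinn: 0 − 4 = -4
  Petrov: 2 − 2 = 0
Singh has the best Copeland score.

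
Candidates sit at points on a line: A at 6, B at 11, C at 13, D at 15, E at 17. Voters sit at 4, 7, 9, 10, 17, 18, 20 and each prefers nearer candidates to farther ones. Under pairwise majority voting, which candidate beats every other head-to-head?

With single-peaked preferences on a line, the Condorcet winner is the candidate closest to the median voter.
The median voter (position 10) is closest to B at 11.
Check: B vs E — voters closer to B: 4 of 7.

B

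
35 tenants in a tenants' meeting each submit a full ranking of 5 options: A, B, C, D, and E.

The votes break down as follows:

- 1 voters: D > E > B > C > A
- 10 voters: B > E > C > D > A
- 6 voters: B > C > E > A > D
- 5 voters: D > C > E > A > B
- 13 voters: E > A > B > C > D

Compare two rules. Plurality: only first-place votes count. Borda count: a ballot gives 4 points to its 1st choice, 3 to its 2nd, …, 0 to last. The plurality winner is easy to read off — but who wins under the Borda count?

Plurality first-place counts: A 0, B 16, C 0, D 6, E 13 → B.
Borda totals: A 50, B 92, C 67, D 34, E 107 → E.

E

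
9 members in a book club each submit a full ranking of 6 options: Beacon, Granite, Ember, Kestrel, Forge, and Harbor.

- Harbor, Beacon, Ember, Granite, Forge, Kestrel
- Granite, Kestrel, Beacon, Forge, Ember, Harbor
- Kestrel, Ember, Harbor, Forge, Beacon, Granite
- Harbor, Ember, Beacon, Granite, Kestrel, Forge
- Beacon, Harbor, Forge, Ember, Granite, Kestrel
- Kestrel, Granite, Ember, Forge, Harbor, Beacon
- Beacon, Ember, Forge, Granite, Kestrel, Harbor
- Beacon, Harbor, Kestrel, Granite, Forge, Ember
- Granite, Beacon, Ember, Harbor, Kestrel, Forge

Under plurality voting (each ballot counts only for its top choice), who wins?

Beacon

First-place vote totals:
  Beacon: 3
  Granite: 2
  Ember: 0
  Kestrel: 2
  Forge: 0
  Harbor: 2
Beacon has the most first-place votes.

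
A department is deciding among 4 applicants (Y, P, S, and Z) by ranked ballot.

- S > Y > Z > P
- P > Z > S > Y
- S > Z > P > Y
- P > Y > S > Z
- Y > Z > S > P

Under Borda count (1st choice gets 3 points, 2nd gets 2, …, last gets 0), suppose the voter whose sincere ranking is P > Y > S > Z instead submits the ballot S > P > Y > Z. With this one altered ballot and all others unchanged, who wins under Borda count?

S

Borda totals with the altered ballot: Y 6, P 6, S 11, Z 7.
The winner is unchanged: still S.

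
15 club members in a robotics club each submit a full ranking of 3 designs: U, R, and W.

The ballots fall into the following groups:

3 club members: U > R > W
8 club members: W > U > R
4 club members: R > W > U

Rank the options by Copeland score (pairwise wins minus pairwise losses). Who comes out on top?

W

Pairwise results:
  U vs R: U wins 11–4.
  U vs W: W wins 12–3.
  R vs W: W wins 8–7.
Copeland scores (wins − losses):
  U: 1 − 1 = 0
  R: 0 − 2 = -2
  W: 2 − 0 = 2
W has the best Copeland score.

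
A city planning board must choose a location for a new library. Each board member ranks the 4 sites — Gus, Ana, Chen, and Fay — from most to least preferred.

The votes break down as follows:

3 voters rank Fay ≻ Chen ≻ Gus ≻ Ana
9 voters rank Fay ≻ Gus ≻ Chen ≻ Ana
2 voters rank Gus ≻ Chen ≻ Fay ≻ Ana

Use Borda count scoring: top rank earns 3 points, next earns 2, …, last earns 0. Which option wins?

Fay

Borda scores:
  Gus: 3·1 + 9·2 + 2·3 = 27
  Ana: 3·0 + 9·0 + 2·0 = 0
  Chen: 3·2 + 9·1 + 2·2 = 19
  Fay: 3·3 + 9·3 + 2·1 = 38
Fay has the highest total.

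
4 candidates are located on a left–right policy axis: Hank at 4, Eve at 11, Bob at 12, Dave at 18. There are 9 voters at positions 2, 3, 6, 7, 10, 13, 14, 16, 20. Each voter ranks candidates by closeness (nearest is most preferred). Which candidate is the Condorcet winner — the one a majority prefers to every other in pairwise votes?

With single-peaked preferences on a line, the Condorcet winner is the candidate closest to the median voter.
The median voter (position 10) is closest to Eve at 11.
Check: Eve vs Dave — voters closer to Eve: 7 of 9.

Eve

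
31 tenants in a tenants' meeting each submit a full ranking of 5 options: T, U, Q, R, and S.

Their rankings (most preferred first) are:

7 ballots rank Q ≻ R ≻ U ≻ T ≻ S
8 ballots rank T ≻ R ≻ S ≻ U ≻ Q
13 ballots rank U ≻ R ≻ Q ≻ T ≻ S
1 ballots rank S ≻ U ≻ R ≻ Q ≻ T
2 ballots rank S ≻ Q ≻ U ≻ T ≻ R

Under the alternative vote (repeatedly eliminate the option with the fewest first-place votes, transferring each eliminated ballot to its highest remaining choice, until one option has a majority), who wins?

Round 1: U 13, T 8, Q 7, S 3, R 0. R has the fewest and is eliminated.
Round 2: U 13, T 8, Q 7, S 3. S has the fewest and is eliminated.
Round 3: U 14, Q 9, T 8. T has the fewest and is eliminated.
Round 4: U 22, Q 9. U has a majority.

U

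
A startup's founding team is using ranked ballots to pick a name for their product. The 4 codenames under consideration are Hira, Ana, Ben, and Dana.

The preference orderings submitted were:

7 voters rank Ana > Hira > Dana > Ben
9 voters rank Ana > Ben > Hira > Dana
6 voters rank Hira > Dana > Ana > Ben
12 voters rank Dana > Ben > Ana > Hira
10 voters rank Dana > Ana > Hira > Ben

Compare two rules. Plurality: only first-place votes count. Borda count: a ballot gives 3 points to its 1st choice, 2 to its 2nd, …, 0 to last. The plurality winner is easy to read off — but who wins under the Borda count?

Plurality first-place counts: Hira 6, Ana 16, Ben 0, Dana 22 → Dana.
Borda totals: Hira 51, Ana 86, Ben 42, Dana 85 → Ana.

Ana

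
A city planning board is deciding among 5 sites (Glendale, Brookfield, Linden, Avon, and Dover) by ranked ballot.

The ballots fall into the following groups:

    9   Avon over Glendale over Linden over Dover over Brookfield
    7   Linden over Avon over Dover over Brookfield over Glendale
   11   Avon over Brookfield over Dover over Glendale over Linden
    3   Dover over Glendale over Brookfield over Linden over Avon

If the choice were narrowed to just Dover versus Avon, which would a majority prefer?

Avon

Ballots ranking Dover above Avon: 3.
Ballots ranking Avon above Dover: 9+7+11 = 27.
Avon wins the head-to-head, 27–3.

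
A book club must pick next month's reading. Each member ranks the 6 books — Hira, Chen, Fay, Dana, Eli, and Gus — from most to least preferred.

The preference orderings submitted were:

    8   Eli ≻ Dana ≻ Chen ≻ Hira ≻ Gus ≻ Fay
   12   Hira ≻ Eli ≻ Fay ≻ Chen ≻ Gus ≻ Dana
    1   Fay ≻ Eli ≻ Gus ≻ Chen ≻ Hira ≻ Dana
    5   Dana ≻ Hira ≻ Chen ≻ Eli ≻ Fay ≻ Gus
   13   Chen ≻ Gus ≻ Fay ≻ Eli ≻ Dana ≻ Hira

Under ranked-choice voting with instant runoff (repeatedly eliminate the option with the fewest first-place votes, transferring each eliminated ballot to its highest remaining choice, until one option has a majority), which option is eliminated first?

Round 1: Chen 13, Hira 12, Eli 8, Dana 5, Fay 1, Gus 0. Gus has the fewest and is eliminated.
Round 2: Chen 13, Hira 12, Eli 8, Dana 5, Fay 1. Fay has the fewest and is eliminated.
Round 3: Chen 13, Hira 12, Eli 9, Dana 5. Dana has the fewest and is eliminated.
Round 4: Hira 17, Chen 13, Eli 9. Eli has the fewest and is eliminated.
Round 5: Chen 22, Hira 17. Chen has a majority.

Gus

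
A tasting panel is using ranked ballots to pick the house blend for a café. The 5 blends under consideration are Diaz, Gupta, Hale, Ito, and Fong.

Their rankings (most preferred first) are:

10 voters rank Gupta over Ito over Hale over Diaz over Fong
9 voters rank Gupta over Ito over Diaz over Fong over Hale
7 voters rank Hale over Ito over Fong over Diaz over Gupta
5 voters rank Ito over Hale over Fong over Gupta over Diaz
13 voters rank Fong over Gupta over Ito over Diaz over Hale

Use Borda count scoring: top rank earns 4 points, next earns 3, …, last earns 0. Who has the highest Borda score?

Borda scores:
  Diaz: 10·1 + 9·2 + 7·1 + 5·0 + 13·1 = 48
  Gupta: 10·4 + 9·4 + 7·0 + 5·1 + 13·3 = 120
  Hale: 10·2 + 9·0 + 7·4 + 5·3 + 13·0 = 63
  Ito: 10·3 + 9·3 + 7·3 + 5·4 + 13·2 = 124
  Fong: 10·0 + 9·1 + 7·2 + 5·2 + 13·4 = 85
Ito has the highest total.

Ito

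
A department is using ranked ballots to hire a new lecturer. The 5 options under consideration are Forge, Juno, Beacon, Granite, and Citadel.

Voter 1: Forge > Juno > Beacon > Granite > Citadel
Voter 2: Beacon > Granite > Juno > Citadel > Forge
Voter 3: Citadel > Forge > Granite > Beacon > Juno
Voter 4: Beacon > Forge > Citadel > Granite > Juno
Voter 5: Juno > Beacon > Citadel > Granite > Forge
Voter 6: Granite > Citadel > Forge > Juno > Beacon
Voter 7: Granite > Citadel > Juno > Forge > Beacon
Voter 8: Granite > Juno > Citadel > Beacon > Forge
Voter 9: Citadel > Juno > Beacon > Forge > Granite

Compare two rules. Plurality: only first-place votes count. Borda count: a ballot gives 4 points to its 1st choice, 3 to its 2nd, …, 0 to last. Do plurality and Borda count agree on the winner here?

Plurality first-place counts: Forge 1, Juno 1, Beacon 2, Granite 3, Citadel 2 → Granite.
Borda totals: Forge 14, Juno 18, Beacon 17, Granite 20, Citadel 21 → Citadel.
The two rules disagree: plurality picks Granite, Borda picks Citadel.

No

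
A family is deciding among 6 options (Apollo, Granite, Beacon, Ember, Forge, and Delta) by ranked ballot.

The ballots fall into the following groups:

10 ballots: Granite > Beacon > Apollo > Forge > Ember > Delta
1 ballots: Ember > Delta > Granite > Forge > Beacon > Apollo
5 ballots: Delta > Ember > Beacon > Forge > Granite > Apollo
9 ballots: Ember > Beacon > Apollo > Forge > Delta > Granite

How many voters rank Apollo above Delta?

Ballots ranking Apollo above Delta: 10+9 = 19.
Ballots ranking Delta above Apollo: 1+5 = 6.
So 19 of 25 voters prefer Apollo to Delta.

19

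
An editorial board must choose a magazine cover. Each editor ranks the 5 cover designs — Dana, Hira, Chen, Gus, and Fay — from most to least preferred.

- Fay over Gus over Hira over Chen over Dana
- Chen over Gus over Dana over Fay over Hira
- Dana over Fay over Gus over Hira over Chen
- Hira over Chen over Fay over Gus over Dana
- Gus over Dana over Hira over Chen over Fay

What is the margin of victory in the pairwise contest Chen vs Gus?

1

Ballots ranking Chen above Gus: 2.
Ballots ranking Gus above Chen: 3.
Gus wins 3–2, a margin of 1.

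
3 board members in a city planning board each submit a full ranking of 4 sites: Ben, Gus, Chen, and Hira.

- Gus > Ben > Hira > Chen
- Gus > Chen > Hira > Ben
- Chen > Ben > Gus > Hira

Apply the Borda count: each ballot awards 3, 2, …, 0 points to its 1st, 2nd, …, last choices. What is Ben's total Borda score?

Borda scores:
  Ben: 2 + 0 + 2 = 4
  Gus: 3 + 3 + 1 = 7
  Chen: 0 + 2 + 3 = 5
  Hira: 1 + 1 + 0 = 2

4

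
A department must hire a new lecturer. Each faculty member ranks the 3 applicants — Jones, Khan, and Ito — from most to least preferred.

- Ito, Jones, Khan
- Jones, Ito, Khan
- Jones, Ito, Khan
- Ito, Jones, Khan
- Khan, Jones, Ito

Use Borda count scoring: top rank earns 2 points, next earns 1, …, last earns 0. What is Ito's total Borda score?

6

Borda scores:
  Jones: 1 + 2 + 2 + 1 + 1 = 7
  Khan: 0 + 0 + 0 + 0 + 2 = 2
  Ito: 2 + 1 + 1 + 2 + 0 = 6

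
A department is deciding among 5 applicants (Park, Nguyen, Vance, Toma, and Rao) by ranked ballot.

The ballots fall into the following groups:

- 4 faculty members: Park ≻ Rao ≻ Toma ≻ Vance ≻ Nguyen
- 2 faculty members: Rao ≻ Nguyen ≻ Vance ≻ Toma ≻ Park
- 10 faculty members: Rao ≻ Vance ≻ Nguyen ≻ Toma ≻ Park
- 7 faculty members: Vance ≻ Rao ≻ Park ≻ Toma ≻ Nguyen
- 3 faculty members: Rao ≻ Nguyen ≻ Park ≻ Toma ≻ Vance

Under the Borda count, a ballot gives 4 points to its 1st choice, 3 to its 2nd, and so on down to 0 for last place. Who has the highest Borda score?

Borda scores:
  Park: 4·4 + 2·0 + 10·0 + 7·2 + 3·2 = 36
  Nguyen: 4·0 + 2·3 + 10·2 + 7·0 + 3·3 = 35
  Vance: 4·1 + 2·2 + 10·3 + 7·4 + 3·0 = 66
  Toma: 4·2 + 2·1 + 10·1 + 7·1 + 3·1 = 30
  Rao: 4·3 + 2·4 + 10·4 + 7·3 + 3·4 = 93
Rao has the highest total.

Rao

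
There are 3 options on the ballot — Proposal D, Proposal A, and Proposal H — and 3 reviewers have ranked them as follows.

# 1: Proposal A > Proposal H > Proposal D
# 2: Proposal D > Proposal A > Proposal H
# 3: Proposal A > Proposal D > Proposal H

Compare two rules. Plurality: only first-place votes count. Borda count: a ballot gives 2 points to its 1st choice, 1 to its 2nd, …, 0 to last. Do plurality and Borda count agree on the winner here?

Plurality first-place counts: Proposal D 1, Proposal A 2, Proposal H 0 → Proposal A.
Borda totals: Proposal D 3, Proposal A 5, Proposal H 1 → Proposal A.
The two rules agree on Proposal A.

Yes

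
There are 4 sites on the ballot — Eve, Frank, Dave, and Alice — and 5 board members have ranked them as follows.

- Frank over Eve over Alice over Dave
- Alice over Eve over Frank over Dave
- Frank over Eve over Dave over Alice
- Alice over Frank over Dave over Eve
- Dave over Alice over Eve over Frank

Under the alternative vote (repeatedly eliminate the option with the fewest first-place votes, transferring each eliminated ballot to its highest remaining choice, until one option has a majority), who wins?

Alice

Round 1: Frank 2, Alice 2, Dave 1, Eve 0. Eve has the fewest and is eliminated.
Round 2: Frank 2, Alice 2, Dave 1. Dave has the fewest and is eliminated.
Round 3: Alice 3, Frank 2. Alice has a majority.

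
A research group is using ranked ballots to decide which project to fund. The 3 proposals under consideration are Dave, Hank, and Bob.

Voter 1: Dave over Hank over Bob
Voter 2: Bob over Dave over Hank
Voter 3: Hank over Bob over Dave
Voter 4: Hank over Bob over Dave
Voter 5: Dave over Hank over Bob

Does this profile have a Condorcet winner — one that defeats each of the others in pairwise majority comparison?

No

Head-to-head results (5 voters total):
Dave vs Hank: Dave wins 3–2.
Dave vs Bob: Bob wins 3–2.
Hank vs Bob: Hank wins 4–1.
No candidate beats all others: Dave beats Hank beats Bob beats Dave, a majority cycle.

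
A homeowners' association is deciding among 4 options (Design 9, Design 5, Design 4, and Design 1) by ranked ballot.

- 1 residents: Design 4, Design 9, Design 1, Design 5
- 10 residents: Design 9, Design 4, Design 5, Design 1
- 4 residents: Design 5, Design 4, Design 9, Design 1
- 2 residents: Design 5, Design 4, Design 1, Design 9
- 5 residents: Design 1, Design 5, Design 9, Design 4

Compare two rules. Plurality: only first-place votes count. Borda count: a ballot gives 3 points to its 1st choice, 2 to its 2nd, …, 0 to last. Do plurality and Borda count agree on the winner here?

Plurality first-place counts: Design 9 10, Design 5 6, Design 4 1, Design 1 5 → Design 9.
Borda totals: Design 9 41, Design 5 38, Design 4 35, Design 1 18 → Design 9.
The two rules agree on Design 9.

Yes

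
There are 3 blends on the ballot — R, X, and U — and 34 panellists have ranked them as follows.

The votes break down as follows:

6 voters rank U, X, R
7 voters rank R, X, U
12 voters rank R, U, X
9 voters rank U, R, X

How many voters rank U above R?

Ballots ranking U above R: 6+9 = 15.
Ballots ranking R above U: 7+12 = 19.
So 15 of 34 voters prefer U to R.

15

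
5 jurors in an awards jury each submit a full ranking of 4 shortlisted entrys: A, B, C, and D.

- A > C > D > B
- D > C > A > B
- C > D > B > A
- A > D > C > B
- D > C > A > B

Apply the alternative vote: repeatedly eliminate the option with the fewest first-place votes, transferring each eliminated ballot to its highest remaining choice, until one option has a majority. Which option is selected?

D

Round 1: A 2, D 2, C 1, B 0. B has the fewest and is eliminated.
Round 2: A 2, D 2, C 1. C has the fewest and is eliminated.
Round 3: D 3, A 2. D has a majority.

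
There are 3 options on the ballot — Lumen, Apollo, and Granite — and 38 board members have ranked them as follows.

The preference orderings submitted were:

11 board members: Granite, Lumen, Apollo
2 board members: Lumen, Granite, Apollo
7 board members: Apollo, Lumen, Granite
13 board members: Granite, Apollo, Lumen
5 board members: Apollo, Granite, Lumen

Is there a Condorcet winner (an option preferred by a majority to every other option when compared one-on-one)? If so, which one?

Head-to-head results (38 voters total):
Lumen vs Apollo: Apollo wins 25–13.
Lumen vs Granite: Granite wins 29–9.
Apollo vs Granite: Granite wins 26–12.
Granite beats each rival — Lumen (29–9), Apollo (26–12) — so Granite is the Condorcet winner.

Granite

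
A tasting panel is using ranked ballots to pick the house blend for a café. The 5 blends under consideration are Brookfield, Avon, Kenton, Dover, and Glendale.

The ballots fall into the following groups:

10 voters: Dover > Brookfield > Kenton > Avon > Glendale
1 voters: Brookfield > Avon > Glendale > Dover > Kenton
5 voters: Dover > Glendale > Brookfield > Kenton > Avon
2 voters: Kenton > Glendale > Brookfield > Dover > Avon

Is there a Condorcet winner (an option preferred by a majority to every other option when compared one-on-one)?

Head-to-head results (18 voters total):
Brookfield vs Avon: Brookfield wins 18–0.
Brookfield vs Kenton: Brookfield wins 16–2.
Brookfield vs Dover: Dover wins 15–3.
Brookfield vs Glendale: Brookfield wins 11–7.
Avon vs Kenton: Kenton wins 17–1.
Avon vs Dover: Dover wins 17–1.
Avon vs Glendale: Avon wins 11–7.
Kenton vs Dover: Dover wins 16–2.
Kenton vs Glendale: Kenton wins 12–6.
Dover vs Glendale: Dover wins 15–3.
Dover beats each rival — Brookfield (15–3), Avon (17–1), Kenton (16–2), Glendale (15–3) — so Dover is the Condorcet winner.

Yes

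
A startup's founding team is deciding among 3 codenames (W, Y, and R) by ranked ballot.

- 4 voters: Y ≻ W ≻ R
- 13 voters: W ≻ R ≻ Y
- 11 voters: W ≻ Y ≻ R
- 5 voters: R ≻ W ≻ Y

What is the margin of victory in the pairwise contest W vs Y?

25

Ballots ranking W above Y: 13+11+5 = 29.
Ballots ranking Y above W: 4.
W wins 29–4, a margin of 25.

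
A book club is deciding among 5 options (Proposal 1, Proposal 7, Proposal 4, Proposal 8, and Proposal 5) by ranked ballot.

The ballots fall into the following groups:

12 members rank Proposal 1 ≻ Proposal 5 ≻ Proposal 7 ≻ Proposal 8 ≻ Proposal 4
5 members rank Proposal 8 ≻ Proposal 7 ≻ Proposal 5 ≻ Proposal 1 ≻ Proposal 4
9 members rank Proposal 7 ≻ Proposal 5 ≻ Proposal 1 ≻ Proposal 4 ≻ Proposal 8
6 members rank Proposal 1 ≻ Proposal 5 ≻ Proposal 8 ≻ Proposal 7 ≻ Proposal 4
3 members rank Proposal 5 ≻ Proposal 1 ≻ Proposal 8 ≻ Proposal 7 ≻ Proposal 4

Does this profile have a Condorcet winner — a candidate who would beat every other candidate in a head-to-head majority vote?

Head-to-head results (35 voters total):
Proposal 1 vs Proposal 7: Proposal 1 wins 21–14.
Proposal 1 vs Proposal 4: Proposal 1 wins 35–0.
Proposal 1 vs Proposal 8: Proposal 1 wins 30–5.
Proposal 1 vs Proposal 5: Proposal 1 wins 18–17.
Proposal 7 vs Proposal 4: Proposal 7 wins 35–0.
Proposal 7 vs Proposal 8: Proposal 7 wins 21–14.
Proposal 7 vs Proposal 5: Proposal 5 wins 21–14.
Proposal 4 vs Proposal 8: Proposal 8 wins 26–9.
Proposal 4 vs Proposal 5: Proposal 5 wins 35–0.
Proposal 8 vs Proposal 5: Proposal 5 wins 30–5.
Proposal 1 beats each rival — Proposal 7 (21–14), Proposal 4 (35–0), Proposal 8 (30–5), Proposal 5 (18–17) — so Proposal 1 is the Condorcet winner.

Yes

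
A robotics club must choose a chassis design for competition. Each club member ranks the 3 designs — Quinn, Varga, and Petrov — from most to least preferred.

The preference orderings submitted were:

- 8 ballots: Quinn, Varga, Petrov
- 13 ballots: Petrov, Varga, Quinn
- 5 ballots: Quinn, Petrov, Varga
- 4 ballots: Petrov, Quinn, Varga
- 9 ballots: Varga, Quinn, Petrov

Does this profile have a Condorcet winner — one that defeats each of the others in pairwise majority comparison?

Head-to-head results (39 voters total):
Quinn vs Varga: Varga wins 22–17.
Quinn vs Petrov: Quinn wins 22–17.
Varga vs Petrov: Petrov wins 22–17.
No candidate beats all others: Quinn beats Petrov beats Varga beats Quinn, a majority cycle.

No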